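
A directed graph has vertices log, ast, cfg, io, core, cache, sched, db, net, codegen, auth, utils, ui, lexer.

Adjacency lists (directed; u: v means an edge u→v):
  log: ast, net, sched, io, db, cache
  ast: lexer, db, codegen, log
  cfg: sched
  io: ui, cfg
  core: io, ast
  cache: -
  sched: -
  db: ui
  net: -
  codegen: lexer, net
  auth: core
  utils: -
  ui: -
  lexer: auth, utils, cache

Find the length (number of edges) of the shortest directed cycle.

For each vertex v, BFS finds the shortest path from v back to v.
The shortest such closed walk is ast → log → ast, length 2.

2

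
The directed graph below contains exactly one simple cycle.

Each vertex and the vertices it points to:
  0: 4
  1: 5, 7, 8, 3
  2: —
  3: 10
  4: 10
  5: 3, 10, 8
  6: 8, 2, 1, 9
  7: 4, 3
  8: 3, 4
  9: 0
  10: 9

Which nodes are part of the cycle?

0, 4, 9, 10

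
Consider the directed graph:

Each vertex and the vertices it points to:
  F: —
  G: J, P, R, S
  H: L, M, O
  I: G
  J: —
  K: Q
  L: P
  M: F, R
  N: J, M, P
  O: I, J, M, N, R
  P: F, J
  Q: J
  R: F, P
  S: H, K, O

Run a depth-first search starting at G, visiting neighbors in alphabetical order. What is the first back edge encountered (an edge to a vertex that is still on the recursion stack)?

DFS from G (visiting neighbors in alphabetical order); mark gray on enter, black on exit:
G gray
  J gray
  J black
  P gray
    F gray
    F black
    P→J: J black — skip
  P black
  R gray
    R→F: F black — skip
    R→P: P black — skip
  R black
  S gray
    H gray
      L gray
        L→P: P black — skip
      L black
      M gray
        M→F: F black — skip
        M→R: R black — skip
      M black
      O gray
        I gray
          I→G: G is gray → back edge
First back edge: I → G.

I->G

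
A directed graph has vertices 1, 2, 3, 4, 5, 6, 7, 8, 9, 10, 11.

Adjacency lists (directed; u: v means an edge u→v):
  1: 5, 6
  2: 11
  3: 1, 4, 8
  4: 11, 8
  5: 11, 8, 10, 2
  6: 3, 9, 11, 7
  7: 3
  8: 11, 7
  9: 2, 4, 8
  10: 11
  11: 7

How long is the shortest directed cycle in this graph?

For each vertex v, BFS finds the shortest path from v back to v.
The shortest such closed walk is 1 → 6 → 3 → 1, length 3.

3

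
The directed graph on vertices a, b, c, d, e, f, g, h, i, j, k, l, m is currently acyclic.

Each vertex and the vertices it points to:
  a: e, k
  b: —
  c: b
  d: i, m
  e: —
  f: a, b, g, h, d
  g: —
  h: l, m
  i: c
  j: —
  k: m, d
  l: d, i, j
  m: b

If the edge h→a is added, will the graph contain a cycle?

No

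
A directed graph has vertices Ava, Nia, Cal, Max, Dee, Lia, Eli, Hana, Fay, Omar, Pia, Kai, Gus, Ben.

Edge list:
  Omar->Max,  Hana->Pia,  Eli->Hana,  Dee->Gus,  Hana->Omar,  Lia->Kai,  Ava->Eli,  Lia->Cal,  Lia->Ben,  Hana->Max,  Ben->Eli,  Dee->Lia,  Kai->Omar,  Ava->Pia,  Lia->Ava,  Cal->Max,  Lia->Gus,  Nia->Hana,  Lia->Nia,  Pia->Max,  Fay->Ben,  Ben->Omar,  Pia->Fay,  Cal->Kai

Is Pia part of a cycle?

Yes

Pia is on a cycle iff Pia can reach itself via ≥1 edge.
Pia → Fay → Ben → Eli → Hana → Pia — yes.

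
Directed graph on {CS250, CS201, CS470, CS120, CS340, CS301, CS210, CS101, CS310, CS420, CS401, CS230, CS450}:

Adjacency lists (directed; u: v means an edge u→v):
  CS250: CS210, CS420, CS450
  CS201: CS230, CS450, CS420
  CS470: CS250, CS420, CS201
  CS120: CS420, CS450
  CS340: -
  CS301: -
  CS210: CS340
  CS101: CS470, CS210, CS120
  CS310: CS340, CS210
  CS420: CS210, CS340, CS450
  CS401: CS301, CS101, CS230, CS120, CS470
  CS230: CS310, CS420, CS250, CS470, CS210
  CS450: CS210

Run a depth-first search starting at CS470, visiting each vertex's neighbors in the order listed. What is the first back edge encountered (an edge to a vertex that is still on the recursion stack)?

CS230->CS470

DFS from CS470 (visiting each vertex's neighbors in the order listed); mark gray on enter, black on exit:
CS470 gray
  CS250 gray
    CS210 gray
      CS340 gray
      CS340 black
    CS210 black
    CS420 gray
      CS420→CS210: CS210 black — skip
      CS420→CS340: CS340 black — skip
      CS450 gray
        CS450→CS210: CS210 black — skip
      CS450 black
    CS420 black
    CS250→CS450: CS450 black — skip
  CS250 black
  CS470→CS420: CS420 black — skip
  CS201 gray
    CS230 gray
      CS310 gray
        CS310→CS340: CS340 black — skip
        CS310→CS210: CS210 black — skip
      CS310 black
      CS230→CS420: CS420 black — skip
      CS230→CS250: CS250 black — skip
      CS230→CS470: CS470 is gray → back edge
First back edge: CS230 → CS470.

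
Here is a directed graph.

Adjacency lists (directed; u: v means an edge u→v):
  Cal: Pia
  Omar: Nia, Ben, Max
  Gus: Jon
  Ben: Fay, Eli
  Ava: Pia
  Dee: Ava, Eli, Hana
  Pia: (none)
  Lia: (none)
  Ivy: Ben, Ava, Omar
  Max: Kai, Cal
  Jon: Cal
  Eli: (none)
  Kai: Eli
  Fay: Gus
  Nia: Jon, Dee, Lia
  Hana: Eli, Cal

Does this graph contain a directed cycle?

DFS with white/gray/black marking, starting from Cal:
Cal gray
  Pia gray
  Pia black
Cal black
Omar gray
  Nia gray
    Jon gray
      Jon→Cal: Cal black — skip
    Jon black
    Dee gray
      Ava gray
        Ava→Pia: Pia black — skip
      Ava black
      Eli gray
      Eli black
      Hana gray
        Hana→Eli: Eli black — skip
        Hana→Cal: Cal black — skip
      Hana black
    Dee black
    Lia gray
    Lia black
  Nia black
  Ben gray
    Fay gray
      Gus gray
        Gus→Jon: Jon black — skip
      Gus black
    Fay black
    Ben→Eli: Eli black — skip
  Ben black
  Max gray
    Kai gray
      Kai→Eli: Eli black — skip
    Kai black
    Max→Cal: Cal black — skip
  Max black
Omar black
Ivy gray
  Ivy→Ben: Ben black — skip
  Ivy→Ava: Ava black — skip
  Ivy→Omar: Omar black — skip
Ivy black
Every edge goes to a white or black vertex — no back edge, so the graph is acyclic.

No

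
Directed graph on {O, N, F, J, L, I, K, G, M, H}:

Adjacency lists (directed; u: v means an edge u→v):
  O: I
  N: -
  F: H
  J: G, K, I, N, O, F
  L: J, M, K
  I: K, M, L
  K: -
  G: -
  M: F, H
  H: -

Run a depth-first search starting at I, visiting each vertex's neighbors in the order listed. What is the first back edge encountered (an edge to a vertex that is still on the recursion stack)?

J→I

DFS from I (visiting each vertex's neighbors in the order listed); mark gray on enter, black on exit:
I gray
  K gray
  K black
  M gray
    F gray
      H gray
      H black
    F black
    M→H: H black — skip
  M black
  L gray
    J gray
      G gray
      G black
      J→K: K black — skip
      J→I: I is gray → back edge
First back edge: J → I.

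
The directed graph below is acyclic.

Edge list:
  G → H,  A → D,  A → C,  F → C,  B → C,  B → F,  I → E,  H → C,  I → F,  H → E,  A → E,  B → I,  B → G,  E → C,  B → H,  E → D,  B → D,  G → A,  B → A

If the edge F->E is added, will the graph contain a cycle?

Adding F→E creates a cycle iff E can already reach F.
Explore from E: no path reaches F. The graph stays acyclic.

No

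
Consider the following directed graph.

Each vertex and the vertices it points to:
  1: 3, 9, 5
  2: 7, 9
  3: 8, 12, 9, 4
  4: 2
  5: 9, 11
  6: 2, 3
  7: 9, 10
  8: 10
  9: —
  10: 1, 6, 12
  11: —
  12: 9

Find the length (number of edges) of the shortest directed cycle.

4

For each vertex v, BFS finds the shortest path from v back to v.
The shortest such closed walk is 10 → 6 → 2 → 7 → 10, length 4.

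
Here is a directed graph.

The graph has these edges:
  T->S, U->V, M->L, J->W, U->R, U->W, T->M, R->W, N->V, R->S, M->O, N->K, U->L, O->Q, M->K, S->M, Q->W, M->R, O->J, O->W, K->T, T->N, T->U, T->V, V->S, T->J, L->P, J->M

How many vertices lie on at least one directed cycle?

10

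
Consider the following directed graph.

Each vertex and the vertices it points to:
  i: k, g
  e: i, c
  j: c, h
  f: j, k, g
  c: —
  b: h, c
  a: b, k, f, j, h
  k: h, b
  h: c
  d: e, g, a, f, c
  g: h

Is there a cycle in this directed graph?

DFS with white/gray/black marking, starting from e:
e gray
  i gray
    k gray
      h gray
        c gray
        c black
      h black
      b gray
        b→h: h black — skip
        b→c: c black — skip
      b black
    k black
    g gray
      g→h: h black — skip
    g black
  i black
  e→c: c black — skip
e black
j gray
  j→c: c black — skip
  j→h: h black — skip
j black
f gray
  f→j: j black — skip
  f→k: k black — skip
  f→g: g black — skip
f black
a gray
  a→b: b black — skip
  a→k: k black — skip
  a→f: f black — skip
  a→j: j black — skip
  a→h: h black — skip
a black
d gray
  d→e: e black — skip
  d→g: g black — skip
  d→a: a black — skip
  d→f: f black — skip
  d→c: c black — skip
d black
Every edge goes to a white or black vertex — no back edge, so the graph is acyclic.

No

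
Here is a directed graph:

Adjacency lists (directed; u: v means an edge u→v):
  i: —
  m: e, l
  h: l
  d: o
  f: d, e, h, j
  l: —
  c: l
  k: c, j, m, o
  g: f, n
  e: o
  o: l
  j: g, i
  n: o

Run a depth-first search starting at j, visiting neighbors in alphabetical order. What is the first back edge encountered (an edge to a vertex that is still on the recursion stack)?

f->j

DFS from j (visiting neighbors in alphabetical order); mark gray on enter, black on exit:
j gray
  g gray
    f gray
      d gray
        o gray
          l gray
          l black
        o black
      d black
      e gray
        e→o: o black — skip
      e black
      h gray
        h→l: l black — skip
      h black
      f→j: j is gray → back edge
First back edge: f → j.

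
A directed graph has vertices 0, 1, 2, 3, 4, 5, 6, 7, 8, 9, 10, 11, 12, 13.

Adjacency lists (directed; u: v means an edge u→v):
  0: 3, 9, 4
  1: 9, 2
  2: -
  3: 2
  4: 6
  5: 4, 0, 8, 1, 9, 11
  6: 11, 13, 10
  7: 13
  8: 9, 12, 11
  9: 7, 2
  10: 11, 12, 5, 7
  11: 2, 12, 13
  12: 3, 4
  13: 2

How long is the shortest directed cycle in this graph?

4

For each vertex v, BFS finds the shortest path from v back to v.
The shortest such closed walk is 6 → 11 → 12 → 4 → 6, length 4.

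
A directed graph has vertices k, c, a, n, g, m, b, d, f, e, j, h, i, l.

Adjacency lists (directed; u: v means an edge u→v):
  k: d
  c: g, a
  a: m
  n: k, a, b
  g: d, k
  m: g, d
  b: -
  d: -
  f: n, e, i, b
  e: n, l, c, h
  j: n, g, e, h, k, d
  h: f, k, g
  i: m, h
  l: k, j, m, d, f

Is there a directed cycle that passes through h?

h is on a cycle iff h can reach itself via ≥1 edge.
h → f → e → h — yes.

Yes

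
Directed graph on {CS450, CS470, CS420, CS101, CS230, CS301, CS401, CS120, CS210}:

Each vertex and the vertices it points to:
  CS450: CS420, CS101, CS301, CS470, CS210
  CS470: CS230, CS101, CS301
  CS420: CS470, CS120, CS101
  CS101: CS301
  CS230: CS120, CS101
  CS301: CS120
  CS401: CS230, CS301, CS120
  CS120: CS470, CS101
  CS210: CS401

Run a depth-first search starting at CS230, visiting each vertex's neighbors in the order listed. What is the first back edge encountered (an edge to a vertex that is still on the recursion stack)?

CS470->CS230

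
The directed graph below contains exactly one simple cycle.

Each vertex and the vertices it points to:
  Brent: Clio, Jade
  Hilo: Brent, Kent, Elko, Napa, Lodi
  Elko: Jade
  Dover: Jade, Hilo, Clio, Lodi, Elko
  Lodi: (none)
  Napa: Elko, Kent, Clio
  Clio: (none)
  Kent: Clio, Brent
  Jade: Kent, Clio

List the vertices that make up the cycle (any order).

DFS with gray/black marking from Jade:
Jade gray
  Kent gray
    Clio gray
    Clio black
    Brent gray
      Brent→Clio: Clio black — skip
      Brent→Jade: Jade is gray → back edge
Back edge closes the cycle Jade → Kent → Brent → Jade; its vertices are {Jade, Kent, Brent}.

Jade, Kent, Brent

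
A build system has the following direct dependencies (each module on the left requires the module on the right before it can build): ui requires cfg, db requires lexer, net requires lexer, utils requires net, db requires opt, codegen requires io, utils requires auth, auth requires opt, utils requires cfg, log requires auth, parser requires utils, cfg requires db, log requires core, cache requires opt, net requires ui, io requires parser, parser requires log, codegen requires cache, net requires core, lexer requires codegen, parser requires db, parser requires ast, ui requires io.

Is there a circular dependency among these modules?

DFS with white/gray/black marking, starting from cache:
cache gray
  opt gray
  opt black
cache black
log gray
  auth gray
    auth→opt: opt black — skip
  auth black
  core gray
  core black
log black
utils gray
  cfg gray
    db gray
      db→opt: opt black — skip
      lexer gray
        codegen gray
          codegen→cache: cache black — skip
          io gray
            parser gray
              parser→log: log black — skip
              parser→db: db is gray → back edge
Back edge found, so a cycle exists: db → lexer → codegen → io → parser → db.

Yes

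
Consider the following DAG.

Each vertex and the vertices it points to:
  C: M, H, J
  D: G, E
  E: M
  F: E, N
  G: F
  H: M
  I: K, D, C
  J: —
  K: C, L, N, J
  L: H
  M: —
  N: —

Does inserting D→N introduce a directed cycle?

Adding D→N creates a cycle iff N can already reach D.
Explore from N: no path reaches D. The graph stays acyclic.

No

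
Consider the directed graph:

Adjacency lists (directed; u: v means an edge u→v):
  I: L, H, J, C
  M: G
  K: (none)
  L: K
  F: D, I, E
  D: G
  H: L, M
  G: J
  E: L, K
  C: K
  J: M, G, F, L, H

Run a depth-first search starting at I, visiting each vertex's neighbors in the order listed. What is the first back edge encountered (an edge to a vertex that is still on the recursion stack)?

J->M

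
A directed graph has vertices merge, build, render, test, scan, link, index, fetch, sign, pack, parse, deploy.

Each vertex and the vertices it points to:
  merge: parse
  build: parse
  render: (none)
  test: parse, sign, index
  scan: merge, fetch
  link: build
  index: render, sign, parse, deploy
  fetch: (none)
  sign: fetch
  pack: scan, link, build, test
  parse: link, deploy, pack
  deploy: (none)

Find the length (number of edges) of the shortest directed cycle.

3

For each vertex v, BFS finds the shortest path from v back to v.
The shortest such closed walk is test → parse → pack → test, length 3.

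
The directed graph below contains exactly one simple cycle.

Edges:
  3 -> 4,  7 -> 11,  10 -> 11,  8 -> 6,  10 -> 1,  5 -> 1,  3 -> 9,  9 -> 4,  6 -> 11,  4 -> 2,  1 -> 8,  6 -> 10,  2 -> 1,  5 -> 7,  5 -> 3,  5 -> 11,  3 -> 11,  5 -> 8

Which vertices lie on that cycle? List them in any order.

DFS with gray/black marking from 8:
8 gray
  6 gray
    10 gray
      11 gray
      11 black
      1 gray
        1→8: 8 is gray → back edge
Back edge closes the cycle 8 → 6 → 10 → 1 → 8; its vertices are {1, 6, 8, 10}.

1, 6, 8, 10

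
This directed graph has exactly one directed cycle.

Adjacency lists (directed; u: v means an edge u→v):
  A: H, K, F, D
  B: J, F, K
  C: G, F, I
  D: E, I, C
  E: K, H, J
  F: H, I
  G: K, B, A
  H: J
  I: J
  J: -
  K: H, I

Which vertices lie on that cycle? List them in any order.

A, C, D, G

DFS with gray/black marking from D:
D gray
  E gray
    K gray
      H gray
        J gray
        J black
      H black
      I gray
        I→J: J black — skip
      I black
    K black
    E→H: H black — skip
    E→J: J black — skip
  E black
  D→I: I black — skip
  C gray
    G gray
      G→K: K black — skip
      B gray
        B→J: J black — skip
        F gray
          F→H: H black — skip
          F→I: I black — skip
        F black
        B→K: K black — skip
      B black
      A gray
        A→H: H black — skip
        A→K: K black — skip
        A→F: F black — skip
        A→D: D is gray → back edge
Back edge closes the cycle D → C → G → A → D; its vertices are {A, C, D, G}.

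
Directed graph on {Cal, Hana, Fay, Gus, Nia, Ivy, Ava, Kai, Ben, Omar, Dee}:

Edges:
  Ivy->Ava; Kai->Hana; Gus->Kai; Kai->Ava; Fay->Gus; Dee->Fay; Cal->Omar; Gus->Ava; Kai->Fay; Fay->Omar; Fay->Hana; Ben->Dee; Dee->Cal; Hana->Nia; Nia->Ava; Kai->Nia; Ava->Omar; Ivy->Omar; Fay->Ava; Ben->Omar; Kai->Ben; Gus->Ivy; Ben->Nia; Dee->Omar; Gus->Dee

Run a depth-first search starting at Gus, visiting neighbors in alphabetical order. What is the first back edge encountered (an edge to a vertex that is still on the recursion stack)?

Fay→Gus

DFS from Gus (visiting neighbors in alphabetical order); mark gray on enter, black on exit:
Gus gray
  Ava gray
    Omar gray
    Omar black
  Ava black
  Dee gray
    Cal gray
      Cal→Omar: Omar black — skip
    Cal black
    Fay gray
      Fay→Ava: Ava black — skip
      Fay→Gus: Gus is gray → back edge
First back edge: Fay → Gus.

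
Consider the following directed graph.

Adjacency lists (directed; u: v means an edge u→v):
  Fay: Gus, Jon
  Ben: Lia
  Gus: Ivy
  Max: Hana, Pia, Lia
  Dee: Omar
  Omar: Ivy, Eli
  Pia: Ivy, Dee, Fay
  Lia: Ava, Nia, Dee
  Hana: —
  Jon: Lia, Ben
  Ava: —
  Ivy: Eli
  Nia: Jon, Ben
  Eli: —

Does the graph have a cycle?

DFS with white/gray/black marking, starting from Lia:
Lia gray
  Ava gray
  Ava black
  Nia gray
    Jon gray
      Jon→Lia: Lia is gray → back edge
Back edge found, so a cycle exists: Lia → Nia → Jon → Lia.

Yes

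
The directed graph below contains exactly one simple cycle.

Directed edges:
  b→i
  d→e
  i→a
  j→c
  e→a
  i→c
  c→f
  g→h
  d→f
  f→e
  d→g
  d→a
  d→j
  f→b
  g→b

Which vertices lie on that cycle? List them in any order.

b, c, f, i

DFS with gray/black marking from f:
f gray
  e gray
    a gray
    a black
  e black
  b gray
    i gray
      c gray
        c→f: f is gray → back edge
Back edge closes the cycle f → b → i → c → f; its vertices are {b, c, f, i}.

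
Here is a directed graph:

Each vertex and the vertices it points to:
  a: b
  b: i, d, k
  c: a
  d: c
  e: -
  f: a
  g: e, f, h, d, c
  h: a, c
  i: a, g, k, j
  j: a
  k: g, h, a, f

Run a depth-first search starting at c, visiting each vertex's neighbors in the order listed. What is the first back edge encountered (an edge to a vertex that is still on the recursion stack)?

i→a

DFS from c (visiting each vertex's neighbors in the order listed); mark gray on enter, black on exit:
c gray
  a gray
    b gray
      i gray
        i→a: a is gray → back edge
First back edge: i → a.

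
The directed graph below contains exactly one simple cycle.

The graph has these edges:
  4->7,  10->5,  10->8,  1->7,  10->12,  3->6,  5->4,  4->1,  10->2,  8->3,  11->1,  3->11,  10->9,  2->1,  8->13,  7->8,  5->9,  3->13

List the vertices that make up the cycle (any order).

DFS with gray/black marking from 8:
8 gray
  3 gray
    11 gray
      1 gray
        7 gray
          7→8: 8 is gray → back edge
Back edge closes the cycle 8 → 3 → 11 → 1 → 7 → 8; its vertices are {1, 3, 7, 8, 11}.

1, 3, 7, 8, 11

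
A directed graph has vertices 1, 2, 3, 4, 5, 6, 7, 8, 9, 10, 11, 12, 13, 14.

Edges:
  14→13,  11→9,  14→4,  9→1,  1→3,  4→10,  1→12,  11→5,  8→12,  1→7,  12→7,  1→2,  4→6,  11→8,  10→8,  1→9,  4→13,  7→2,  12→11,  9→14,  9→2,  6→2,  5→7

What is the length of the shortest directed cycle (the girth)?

For each vertex v, BFS finds the shortest path from v back to v.
The shortest such closed walk is 9 → 1 → 9, length 2.

2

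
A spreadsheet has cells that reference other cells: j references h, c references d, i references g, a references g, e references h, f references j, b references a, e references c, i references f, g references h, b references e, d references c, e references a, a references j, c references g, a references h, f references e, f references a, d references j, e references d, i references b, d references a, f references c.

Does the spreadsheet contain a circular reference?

DFS with white/gray/black marking, starting from e:
e gray
  a gray
    j gray
      h gray
      h black
    j black
    a→h: h black — skip
    g gray
      g→h: h black — skip
    g black
  a black
  d gray
    c gray
      c→d: d is gray → back edge
Back edge found, so a cycle exists: d → c → d.

Yes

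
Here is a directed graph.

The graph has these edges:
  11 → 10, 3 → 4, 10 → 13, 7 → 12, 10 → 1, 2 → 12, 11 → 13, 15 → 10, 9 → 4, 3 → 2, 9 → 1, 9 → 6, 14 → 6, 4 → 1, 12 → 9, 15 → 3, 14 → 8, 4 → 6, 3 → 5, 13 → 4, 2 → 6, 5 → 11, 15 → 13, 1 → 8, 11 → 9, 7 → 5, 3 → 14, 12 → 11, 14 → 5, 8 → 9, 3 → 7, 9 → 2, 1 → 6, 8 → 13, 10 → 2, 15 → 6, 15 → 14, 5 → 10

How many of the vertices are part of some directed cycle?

9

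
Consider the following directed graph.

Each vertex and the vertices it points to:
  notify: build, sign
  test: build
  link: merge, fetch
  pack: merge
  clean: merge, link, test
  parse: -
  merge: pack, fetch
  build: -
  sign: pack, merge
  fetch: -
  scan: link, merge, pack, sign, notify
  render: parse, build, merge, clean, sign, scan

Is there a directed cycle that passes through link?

No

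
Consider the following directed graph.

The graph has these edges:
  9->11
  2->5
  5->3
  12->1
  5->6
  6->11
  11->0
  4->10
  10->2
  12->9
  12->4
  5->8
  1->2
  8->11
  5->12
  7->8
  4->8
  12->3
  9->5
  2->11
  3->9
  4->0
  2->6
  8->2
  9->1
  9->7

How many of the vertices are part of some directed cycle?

A vertex is on a directed cycle iff it belongs to a strongly connected component of size ≥ 2 (or has a self-loop).
The vertices on cycles are {1, 2, 3, 4, 5, 7, 8, 9, 10, 12} — 10 in total.

10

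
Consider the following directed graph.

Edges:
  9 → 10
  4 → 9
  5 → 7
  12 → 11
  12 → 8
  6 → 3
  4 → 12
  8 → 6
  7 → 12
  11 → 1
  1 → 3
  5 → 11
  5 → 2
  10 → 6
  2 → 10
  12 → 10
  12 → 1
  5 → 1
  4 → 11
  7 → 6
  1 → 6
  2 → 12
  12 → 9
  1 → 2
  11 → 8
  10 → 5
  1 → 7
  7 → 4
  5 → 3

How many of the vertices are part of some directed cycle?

A vertex is on a directed cycle iff it belongs to a strongly connected component of size ≥ 2 (or has a self-loop).
The vertices on cycles are {1, 2, 4, 5, 7, 9, 10, 11, 12} — 9 in total.

9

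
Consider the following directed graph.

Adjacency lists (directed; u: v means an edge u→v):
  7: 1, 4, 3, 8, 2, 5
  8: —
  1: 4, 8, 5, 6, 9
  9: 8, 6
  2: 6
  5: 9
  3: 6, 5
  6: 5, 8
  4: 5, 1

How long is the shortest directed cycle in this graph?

2

For each vertex v, BFS finds the shortest path from v back to v.
The shortest such closed walk is 1 → 4 → 1, length 2.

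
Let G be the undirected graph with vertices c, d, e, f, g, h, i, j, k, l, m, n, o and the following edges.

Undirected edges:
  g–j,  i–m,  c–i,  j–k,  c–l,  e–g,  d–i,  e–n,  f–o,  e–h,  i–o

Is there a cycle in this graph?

DFS, tracking each vertex's parent; an edge to a visited non-parent vertex closes a cycle.
Start from c:
visit c (parent –)
  visit l (parent c)
    l–c: parent, skip
  visit i (parent c)
    visit o (parent i)
      visit f (parent o)
        f–o: parent, skip
      o–i: parent, skip
    visit d (parent i)
      d–i: parent, skip
    visit m (parent i)
      m–i: parent, skip
    i–c: parent, skip
visit e (parent –)
  visit n (parent e)
    n–e: parent, skip
  visit h (parent e)
    h–e: parent, skip
  visit g (parent e)
    visit j (parent g)
      j–g: parent, skip
      visit k (parent j)
        k–j: parent, skip
    g–e: parent, skip
No non-parent visited neighbor found — the graph is a forest.

No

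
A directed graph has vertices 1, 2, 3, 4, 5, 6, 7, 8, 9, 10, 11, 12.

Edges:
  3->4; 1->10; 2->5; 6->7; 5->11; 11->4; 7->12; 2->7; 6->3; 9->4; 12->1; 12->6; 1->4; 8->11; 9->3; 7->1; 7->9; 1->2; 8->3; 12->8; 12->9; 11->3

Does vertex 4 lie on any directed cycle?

4 lies on a cycle iff there is a path from 4 back to itself.
Exploring from 4, it never reaches itself; equivalently, its strongly connected component is a singleton.

No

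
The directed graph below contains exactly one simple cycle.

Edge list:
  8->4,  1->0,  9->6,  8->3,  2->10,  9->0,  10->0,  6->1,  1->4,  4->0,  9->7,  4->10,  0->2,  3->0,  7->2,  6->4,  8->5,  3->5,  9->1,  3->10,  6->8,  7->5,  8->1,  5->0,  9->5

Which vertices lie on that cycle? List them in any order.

0, 2, 10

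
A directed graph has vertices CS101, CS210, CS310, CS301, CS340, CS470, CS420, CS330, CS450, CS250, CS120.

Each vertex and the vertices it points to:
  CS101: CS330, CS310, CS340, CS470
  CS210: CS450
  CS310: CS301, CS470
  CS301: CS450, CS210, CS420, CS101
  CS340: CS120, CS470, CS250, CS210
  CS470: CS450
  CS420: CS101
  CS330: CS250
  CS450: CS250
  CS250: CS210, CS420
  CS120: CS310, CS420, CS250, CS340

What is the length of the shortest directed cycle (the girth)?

2

For each vertex v, BFS finds the shortest path from v back to v.
The shortest such closed walk is CS340 → CS120 → CS340, length 2.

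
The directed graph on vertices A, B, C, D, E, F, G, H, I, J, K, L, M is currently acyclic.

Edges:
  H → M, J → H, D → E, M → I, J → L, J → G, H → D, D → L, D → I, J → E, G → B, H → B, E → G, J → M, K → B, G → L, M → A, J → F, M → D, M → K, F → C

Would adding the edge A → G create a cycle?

No

Adding A→G creates a cycle iff G can already reach A.
Explore from G: no path reaches A. The graph stays acyclic.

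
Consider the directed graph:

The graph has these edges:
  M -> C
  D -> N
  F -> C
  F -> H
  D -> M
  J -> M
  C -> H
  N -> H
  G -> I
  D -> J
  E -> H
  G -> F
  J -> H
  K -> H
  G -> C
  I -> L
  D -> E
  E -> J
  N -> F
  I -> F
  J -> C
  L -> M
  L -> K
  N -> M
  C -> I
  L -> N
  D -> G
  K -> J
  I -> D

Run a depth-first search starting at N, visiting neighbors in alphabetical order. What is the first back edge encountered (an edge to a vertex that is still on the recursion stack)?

DFS from N (visiting neighbors in alphabetical order); mark gray on enter, black on exit:
N gray
  F gray
    C gray
      H gray
      H black
      I gray
        D gray
          E gray
            E→H: H black — skip
            J gray
              J→C: C is gray → back edge
First back edge: J → C.

J->C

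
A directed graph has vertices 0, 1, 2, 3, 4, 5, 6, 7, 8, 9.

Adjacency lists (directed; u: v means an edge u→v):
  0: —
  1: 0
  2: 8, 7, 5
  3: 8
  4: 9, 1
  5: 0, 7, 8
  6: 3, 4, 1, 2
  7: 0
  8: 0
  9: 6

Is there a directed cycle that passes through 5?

No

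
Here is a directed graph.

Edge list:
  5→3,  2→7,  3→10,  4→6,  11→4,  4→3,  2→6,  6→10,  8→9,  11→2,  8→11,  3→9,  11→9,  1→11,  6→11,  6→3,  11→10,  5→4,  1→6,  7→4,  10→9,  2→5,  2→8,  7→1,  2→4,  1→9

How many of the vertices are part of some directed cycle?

8

A vertex is on a directed cycle iff it belongs to a strongly connected component of size ≥ 2 (or has a self-loop).
The vertices on cycles are {1, 2, 4, 5, 6, 7, 8, 11} — 8 in total.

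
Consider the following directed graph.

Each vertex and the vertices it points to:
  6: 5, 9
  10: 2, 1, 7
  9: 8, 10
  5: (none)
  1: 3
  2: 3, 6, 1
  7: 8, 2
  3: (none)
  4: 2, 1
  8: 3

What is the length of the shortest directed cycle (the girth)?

For each vertex v, BFS finds the shortest path from v back to v.
The shortest such closed walk is 2 → 6 → 9 → 10 → 2, length 4.

4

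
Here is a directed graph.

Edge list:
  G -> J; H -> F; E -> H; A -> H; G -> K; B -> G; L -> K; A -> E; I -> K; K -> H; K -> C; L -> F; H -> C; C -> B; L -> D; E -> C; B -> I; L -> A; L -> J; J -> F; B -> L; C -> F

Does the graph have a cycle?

Yes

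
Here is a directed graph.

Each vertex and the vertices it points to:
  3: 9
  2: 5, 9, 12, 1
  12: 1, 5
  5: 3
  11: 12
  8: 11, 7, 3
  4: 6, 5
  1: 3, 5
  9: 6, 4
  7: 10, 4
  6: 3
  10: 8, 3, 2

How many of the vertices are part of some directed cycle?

8

A vertex is on a directed cycle iff it belongs to a strongly connected component of size ≥ 2 (or has a self-loop).
The vertices on cycles are {3, 4, 5, 6, 7, 8, 9, 10} — 8 in total.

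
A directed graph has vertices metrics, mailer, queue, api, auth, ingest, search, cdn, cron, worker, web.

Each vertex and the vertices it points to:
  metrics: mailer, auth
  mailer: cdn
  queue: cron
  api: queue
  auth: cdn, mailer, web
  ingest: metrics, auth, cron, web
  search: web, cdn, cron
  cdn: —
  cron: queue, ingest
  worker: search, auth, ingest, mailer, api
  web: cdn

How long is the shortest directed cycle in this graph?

For each vertex v, BFS finds the shortest path from v back to v.
The shortest such closed walk is ingest → cron → ingest, length 2.

2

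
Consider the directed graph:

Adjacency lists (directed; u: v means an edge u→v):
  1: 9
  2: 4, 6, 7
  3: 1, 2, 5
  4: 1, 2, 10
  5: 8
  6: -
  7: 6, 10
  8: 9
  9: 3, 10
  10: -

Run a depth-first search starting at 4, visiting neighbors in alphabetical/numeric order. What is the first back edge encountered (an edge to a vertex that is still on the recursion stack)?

3->1

DFS from 4 (visiting neighbors in alphabetical/numeric order); mark gray on enter, black on exit:
4 gray
  1 gray
    9 gray
      3 gray
        3→1: 1 is gray → back edge
First back edge: 3 → 1.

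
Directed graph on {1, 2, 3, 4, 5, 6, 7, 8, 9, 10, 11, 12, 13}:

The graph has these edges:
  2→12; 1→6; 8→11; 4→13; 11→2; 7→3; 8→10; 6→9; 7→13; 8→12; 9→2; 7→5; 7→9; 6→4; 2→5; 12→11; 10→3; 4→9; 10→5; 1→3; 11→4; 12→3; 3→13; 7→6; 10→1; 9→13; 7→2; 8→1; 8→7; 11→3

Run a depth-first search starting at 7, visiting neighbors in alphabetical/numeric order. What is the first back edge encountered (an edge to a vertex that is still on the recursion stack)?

11->2

DFS from 7 (visiting neighbors in alphabetical/numeric order); mark gray on enter, black on exit:
7 gray
  2 gray
    5 gray
    5 black
    12 gray
      3 gray
        13 gray
        13 black
      3 black
      11 gray
        11→2: 2 is gray → back edge
First back edge: 11 → 2.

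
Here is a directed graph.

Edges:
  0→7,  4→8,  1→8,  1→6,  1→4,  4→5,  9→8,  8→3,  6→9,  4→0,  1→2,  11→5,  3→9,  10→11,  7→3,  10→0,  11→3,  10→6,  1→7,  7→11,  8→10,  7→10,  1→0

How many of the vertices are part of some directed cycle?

8

A vertex is on a directed cycle iff it belongs to a strongly connected component of size ≥ 2 (or has a self-loop).
The vertices on cycles are {0, 3, 6, 7, 8, 9, 10, 11} — 8 in total.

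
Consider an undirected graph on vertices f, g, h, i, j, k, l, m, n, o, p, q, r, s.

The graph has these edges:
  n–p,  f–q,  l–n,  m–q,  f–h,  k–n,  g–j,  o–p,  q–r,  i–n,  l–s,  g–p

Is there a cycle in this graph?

DFS, tracking each vertex's parent; an edge to a visited non-parent vertex closes a cycle.
Start from q:
visit q (parent –)
  visit f (parent q)
    visit h (parent f)
      h–f: parent, skip
    f–q: parent, skip
  visit m (parent q)
    m–q: parent, skip
  visit r (parent q)
    r–q: parent, skip
visit g (parent –)
  visit p (parent g)
    visit n (parent p)
      visit k (parent n)
        k–n: parent, skip
      visit l (parent n)
        l–n: parent, skip
        visit s (parent l)
          s–l: parent, skip
      visit i (parent n)
        i–n: parent, skip
      n–p: parent, skip
    visit o (parent p)
      o–p: parent, skip
    p–g: parent, skip
  visit j (parent g)
    j–g: parent, skip
No non-parent visited neighbor found — the graph is a forest.

No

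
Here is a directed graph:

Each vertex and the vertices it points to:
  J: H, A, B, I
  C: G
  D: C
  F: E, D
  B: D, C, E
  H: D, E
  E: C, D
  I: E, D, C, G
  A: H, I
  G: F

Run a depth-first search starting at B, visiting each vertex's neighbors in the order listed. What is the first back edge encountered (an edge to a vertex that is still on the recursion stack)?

E→C

DFS from B (visiting each vertex's neighbors in the order listed); mark gray on enter, black on exit:
B gray
  D gray
    C gray
      G gray
        F gray
          E gray
            E→C: C is gray → back edge
First back edge: E → C.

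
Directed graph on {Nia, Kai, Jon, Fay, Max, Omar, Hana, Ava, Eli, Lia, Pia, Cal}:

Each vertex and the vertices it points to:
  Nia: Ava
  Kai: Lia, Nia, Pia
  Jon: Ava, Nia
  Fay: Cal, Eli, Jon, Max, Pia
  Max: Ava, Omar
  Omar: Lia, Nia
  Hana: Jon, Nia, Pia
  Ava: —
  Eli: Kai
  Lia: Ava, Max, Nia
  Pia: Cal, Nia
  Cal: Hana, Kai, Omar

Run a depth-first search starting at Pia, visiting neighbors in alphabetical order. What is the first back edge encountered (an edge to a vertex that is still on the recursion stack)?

Hana→Pia

DFS from Pia (visiting neighbors in alphabetical order); mark gray on enter, black on exit:
Pia gray
  Cal gray
    Hana gray
      Jon gray
        Ava gray
        Ava black
        Nia gray
          Nia→Ava: Ava black — skip
        Nia black
      Jon black
      Hana→Nia: Nia black — skip
      Hana→Pia: Pia is gray → back edge
First back edge: Hana → Pia.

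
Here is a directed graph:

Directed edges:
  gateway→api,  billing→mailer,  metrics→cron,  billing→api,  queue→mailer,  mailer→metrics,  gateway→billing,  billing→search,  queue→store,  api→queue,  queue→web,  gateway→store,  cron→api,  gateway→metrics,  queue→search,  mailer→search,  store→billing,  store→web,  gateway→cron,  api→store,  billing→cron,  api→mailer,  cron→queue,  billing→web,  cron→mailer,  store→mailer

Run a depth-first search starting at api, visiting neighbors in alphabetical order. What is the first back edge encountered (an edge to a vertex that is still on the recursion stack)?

DFS from api (visiting neighbors in alphabetical order); mark gray on enter, black on exit:
api gray
  mailer gray
    metrics gray
      cron gray
        cron→api: api is gray → back edge
First back edge: cron → api.

cron→api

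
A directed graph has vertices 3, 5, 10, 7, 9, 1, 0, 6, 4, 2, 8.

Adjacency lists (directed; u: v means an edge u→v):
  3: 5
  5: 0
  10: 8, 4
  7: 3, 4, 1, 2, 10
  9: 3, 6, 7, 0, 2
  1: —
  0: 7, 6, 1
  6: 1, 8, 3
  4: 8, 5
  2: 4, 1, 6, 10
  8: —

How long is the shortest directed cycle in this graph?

4

For each vertex v, BFS finds the shortest path from v back to v.
The shortest such closed walk is 7 → 4 → 5 → 0 → 7, length 4.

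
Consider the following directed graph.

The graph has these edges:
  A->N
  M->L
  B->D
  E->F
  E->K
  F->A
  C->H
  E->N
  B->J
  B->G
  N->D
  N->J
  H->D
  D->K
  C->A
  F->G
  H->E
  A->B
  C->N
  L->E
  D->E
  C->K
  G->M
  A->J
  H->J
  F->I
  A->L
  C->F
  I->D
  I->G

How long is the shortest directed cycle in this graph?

3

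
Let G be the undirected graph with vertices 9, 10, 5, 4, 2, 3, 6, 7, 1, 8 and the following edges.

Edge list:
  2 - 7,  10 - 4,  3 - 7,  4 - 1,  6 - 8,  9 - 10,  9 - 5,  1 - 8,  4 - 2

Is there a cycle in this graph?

DFS, tracking each vertex's parent; an edge to a visited non-parent vertex closes a cycle.
Start from 7:
visit 7 (parent –)
  visit 2 (parent 7)
    2–7: parent, skip
    visit 4 (parent 2)
      visit 10 (parent 4)
        visit 9 (parent 10)
          visit 5 (parent 9)
            5–9: parent, skip
          9–10: parent, skip
        10–4: parent, skip
      4–2: parent, skip
      visit 1 (parent 4)
        visit 8 (parent 1)
          visit 6 (parent 8)
            6–8: parent, skip
          8–1: parent, skip
        1–4: parent, skip
  visit 3 (parent 7)
    3–7: parent, skip
No non-parent visited neighbor found — the graph is a forest.

No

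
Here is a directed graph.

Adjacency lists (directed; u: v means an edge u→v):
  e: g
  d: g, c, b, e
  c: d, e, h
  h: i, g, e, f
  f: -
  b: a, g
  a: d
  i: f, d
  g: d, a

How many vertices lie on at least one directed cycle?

8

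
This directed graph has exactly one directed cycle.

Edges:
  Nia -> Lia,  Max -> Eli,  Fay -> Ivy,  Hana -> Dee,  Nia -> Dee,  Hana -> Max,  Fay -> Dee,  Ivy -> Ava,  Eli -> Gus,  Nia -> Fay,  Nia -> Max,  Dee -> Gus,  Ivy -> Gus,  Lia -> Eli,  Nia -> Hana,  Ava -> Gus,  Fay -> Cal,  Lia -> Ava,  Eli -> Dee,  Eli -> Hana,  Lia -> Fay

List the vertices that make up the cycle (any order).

DFS with gray/black marking from Max:
Max gray
  Eli gray
    Gus gray
    Gus black
    Hana gray
      Dee gray
        Dee→Gus: Gus black — skip
      Dee black
      Hana→Max: Max is gray → back edge
Back edge closes the cycle Max → Eli → Hana → Max; its vertices are {Eli, Max, Hana}.

Eli, Max, Hana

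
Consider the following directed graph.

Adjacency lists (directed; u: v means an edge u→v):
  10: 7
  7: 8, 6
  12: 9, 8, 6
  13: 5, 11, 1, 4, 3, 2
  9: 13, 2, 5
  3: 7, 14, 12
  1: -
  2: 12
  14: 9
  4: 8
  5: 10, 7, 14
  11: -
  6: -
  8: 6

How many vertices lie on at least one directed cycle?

A vertex is on a directed cycle iff it belongs to a strongly connected component of size ≥ 2 (or has a self-loop).
The vertices on cycles are {2, 3, 5, 9, 12, 13, 14} — 7 in total.

7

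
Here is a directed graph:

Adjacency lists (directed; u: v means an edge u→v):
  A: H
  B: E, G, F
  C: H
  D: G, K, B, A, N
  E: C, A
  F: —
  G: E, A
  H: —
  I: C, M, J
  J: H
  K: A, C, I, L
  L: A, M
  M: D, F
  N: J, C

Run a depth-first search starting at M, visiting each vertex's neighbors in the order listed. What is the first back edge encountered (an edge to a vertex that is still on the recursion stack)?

I→M

DFS from M (visiting each vertex's neighbors in the order listed); mark gray on enter, black on exit:
M gray
  D gray
    G gray
      E gray
        C gray
          H gray
          H black
        C black
        A gray
          A→H: H black — skip
        A black
      E black
      G→A: A black — skip
    G black
    K gray
      K→A: A black — skip
      K→C: C black — skip
      I gray
        I→C: C black — skip
        I→M: M is gray → back edge
First back edge: I → M.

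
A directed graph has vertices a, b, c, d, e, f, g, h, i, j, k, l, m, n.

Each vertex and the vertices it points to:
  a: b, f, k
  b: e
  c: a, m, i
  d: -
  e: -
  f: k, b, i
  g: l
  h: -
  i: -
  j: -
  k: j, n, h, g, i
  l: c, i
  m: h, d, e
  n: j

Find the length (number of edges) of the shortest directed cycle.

For each vertex v, BFS finds the shortest path from v back to v.
The shortest such closed walk is c → a → k → g → l → c, length 5.

5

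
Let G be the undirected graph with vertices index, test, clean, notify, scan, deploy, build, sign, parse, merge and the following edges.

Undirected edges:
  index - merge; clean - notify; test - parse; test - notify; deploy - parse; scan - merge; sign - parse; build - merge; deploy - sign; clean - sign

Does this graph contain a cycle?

Yes

DFS, tracking each vertex's parent; an edge to a visited non-parent vertex closes a cycle.
Start from notify:
visit notify (parent –)
  visit clean (parent notify)
    visit sign (parent clean)
      visit parse (parent sign)
        parse–sign: parent, skip
        visit deploy (parent parse)
          deploy–sign: sign visited and ≠ parent → cycle
Cycle: sign – parse – deploy – sign.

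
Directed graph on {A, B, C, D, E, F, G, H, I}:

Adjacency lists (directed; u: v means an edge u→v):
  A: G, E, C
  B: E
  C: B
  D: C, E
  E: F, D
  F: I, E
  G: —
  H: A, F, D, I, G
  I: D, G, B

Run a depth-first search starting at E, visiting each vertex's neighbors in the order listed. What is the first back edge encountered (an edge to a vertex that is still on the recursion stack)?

DFS from E (visiting each vertex's neighbors in the order listed); mark gray on enter, black on exit:
E gray
  F gray
    I gray
      D gray
        C gray
          B gray
            B→E: E is gray → back edge
First back edge: B → E.

B→E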